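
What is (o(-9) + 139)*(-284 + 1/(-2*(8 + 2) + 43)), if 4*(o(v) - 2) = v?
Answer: -3624705/92 ≈ -39399.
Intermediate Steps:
o(v) = 2 + v/4
(o(-9) + 139)*(-284 + 1/(-2*(8 + 2) + 43)) = ((2 + (¼)*(-9)) + 139)*(-284 + 1/(-2*(8 + 2) + 43)) = ((2 - 9/4) + 139)*(-284 + 1/(-2*10 + 43)) = (-¼ + 139)*(-284 + 1/(-20 + 43)) = 555*(-284 + 1/23)/4 = (555/4)*(-6531/23) = -3624705/92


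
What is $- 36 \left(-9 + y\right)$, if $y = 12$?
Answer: $-108$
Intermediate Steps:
$- 36 \left(-9 + y\right) = - 36 \left(-9 + 12\right) = \left(-36\right) 3 = -108$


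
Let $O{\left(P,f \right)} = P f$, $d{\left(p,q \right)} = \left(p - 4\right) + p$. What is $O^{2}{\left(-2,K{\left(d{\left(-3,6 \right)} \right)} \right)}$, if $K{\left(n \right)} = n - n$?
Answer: $0$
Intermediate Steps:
$d{\left(p,q \right)} = -4 + 2 p$ ($d{\left(p,q \right)} = \left(-4 + p\right) + p = -4 + 2 p$)
$K{\left(n \right)} = 0$
$O^{2}{\left(-2,K{\left(d{\left(-3,6 \right)} \right)} \right)} = \left(\left(-2\right) 0\right)^{2} = 0^{2} = 0$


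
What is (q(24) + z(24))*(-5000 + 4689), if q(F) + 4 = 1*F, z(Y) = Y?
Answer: -13684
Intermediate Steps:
q(F) = -4 + F (q(F) = -4 + 1*F = -4 + F)
(q(24) + z(24))*(-5000 + 4689) = ((-4 + 24) + 24)*(-5000 + 4689) = (20 + 24)*(-311) = 44*(-311) = -13684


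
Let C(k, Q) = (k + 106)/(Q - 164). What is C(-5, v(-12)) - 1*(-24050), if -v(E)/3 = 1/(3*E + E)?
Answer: 63081534/2623 ≈ 24049.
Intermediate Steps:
v(E) = -3/(4*E) (v(E) = -3/(3*E + E) = -3*1/(4*E) = -3/(4*E))
C(k, Q) = (106 + k)/(-164 + Q)
C(-5, v(-12)) - 1*(-24050) = (106 - 5)/(-164 - ¾/(-12)) - 1*(-24050) = 101/(-164 - ¾*(-1/12)) + 24050 = 101/(-164 + 1/16) + 24050 = 101/(-2623/16) + 24050 = -16/2623*101 + 24050 = -1616/2623 + 24050 = 63081534/2623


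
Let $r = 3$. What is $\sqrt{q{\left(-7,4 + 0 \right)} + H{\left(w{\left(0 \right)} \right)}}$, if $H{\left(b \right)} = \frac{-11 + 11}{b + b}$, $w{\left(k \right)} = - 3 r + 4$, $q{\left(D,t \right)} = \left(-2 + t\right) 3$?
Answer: $\sqrt{6} \approx 2.4495$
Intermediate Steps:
$q{\left(D,t \right)} = -6 + 3 t$
$w{\left(k \right)} = -5$ ($w{\left(k \right)} = \left(-3\right) 3 + 4 = -9 + 4 = -5$)
$H{\left(b \right)} = 0$ ($H{\left(b \right)} = \frac{0}{2 b} = 0 \frac{1}{2 b} = 0$)
$\sqrt{q{\left(-7,4 + 0 \right)} + H{\left(w{\left(0 \right)} \right)}} = \sqrt{\left(-6 + 3 \left(4 + 0\right)\right) + 0} = \sqrt{\left(-6 + 3 \cdot 4\right) + 0} = \sqrt{\left(-6 + 12\right) + 0} = \sqrt{6 + 0} = \sqrt{6}$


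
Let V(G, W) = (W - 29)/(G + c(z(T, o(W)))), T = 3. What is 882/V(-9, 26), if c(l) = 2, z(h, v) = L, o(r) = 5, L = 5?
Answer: 2058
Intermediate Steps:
z(h, v) = 5
V(G, W) = (-29 + W)/(2 + G) (V(G, W) = (W - 29)/(G + 2) = (-29 + W)/(2 + G))
882/V(-9, 26) = 882/(((-29 + 26)/(2 - 9))) = 882/((-3/(-7))) = 882/((-⅐*(-3))) = 882/(3/7) = 882*(7/3) = 2058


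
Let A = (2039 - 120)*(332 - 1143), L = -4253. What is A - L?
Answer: -1552056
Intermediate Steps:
A = -1556309 (A = 1919*(-811) = -1556309)
A - L = -1556309 - 1*(-4253) = -1556309 + 4253 = -1552056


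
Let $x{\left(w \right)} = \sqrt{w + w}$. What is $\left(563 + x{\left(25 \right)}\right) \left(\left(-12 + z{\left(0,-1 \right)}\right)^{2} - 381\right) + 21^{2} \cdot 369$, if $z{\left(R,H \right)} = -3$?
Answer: $74901 - 780 \sqrt{2} \approx 73798.0$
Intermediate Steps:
$x{\left(w \right)} = \sqrt{2} \sqrt{w}$ ($x{\left(w \right)} = \sqrt{2 w} = \sqrt{2} \sqrt{w}$)
$\left(563 + x{\left(25 \right)}\right) \left(\left(-12 + z{\left(0,-1 \right)}\right)^{2} - 381\right) + 21^{2} \cdot 369 = \left(563 + \sqrt{2} \sqrt{25}\right) \left(\left(-12 - 3\right)^{2} - 381\right) + 21^{2} \cdot 369 = \left(563 + \sqrt{2} \cdot 5\right) \left(\left(-15\right)^{2} - 381\right) + 441 \cdot 369 = \left(563 + 5 \sqrt{2}\right) \left(225 - 381\right) + 162729 = \left(563 + 5 \sqrt{2}\right) \left(-156\right) + 162729 = \left(-87828 - 780 \sqrt{2}\right) + 162729 = 74901 - 780 \sqrt{2}$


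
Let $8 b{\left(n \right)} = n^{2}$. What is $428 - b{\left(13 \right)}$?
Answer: $\frac{3255}{8} \approx 406.88$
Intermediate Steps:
$b{\left(n \right)} = \frac{n^{2}}{8}$
$428 - b{\left(13 \right)} = 428 - \frac{13^{2}}{8} = 428 - \frac{1}{8} \cdot 169 = 428 - \frac{169}{8} = \frac{3255}{8}$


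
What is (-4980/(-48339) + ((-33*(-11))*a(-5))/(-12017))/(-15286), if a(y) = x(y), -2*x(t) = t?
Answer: -10651345/5919653944812 ≈ -1.7993e-6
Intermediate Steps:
x(t) = -t/2
a(y) = -y/2
(-4980/(-48339) + ((-33*(-11))*a(-5))/(-12017))/(-15286) = (-4980/(-48339) + ((-33*(-11))*(-1/2*(-5)))/(-12017))/(-15286) = (-4980*(-1/48339) + (363*(5/2))*(-1/12017))*(-1/15286) = (1660/16113 + (1815/2)*(-1/12017))*(-1/15286) = (1660/16113 - 1815/24034)*(-1/15286) = (10651345/387259842)*(-1/15286) = -10651345/5919653944812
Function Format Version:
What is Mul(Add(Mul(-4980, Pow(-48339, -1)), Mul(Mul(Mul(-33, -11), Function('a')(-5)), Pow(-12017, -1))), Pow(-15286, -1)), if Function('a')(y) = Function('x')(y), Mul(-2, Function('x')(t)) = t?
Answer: Rational(-10651345, 5919653944812) ≈ -1.7993e-6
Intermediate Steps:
Function('x')(t) = Mul(Rational(-1, 2), t)
Function('a')(y) = Mul(Rational(-1, 2), y)
Mul(Add(Mul(-4980, Pow(-48339, -1)), Mul(Mul(Mul(-33, -11), Function('a')(-5)), Pow(-12017, -1))), Pow(-15286, -1)) = Mul(Add(Mul(-4980, Pow(-48339, -1)), Mul(Mul(Mul(-33, -11), Mul(Rational(-1, 2), -5)), Pow(-12017, -1))), Pow(-15286, -1)) = Mul(Add(Mul(-4980, Rational(-1, 48339)), Mul(Mul(363, Rational(5, 2)), Rational(-1, 12017))), Rational(-1, 15286)) = Mul(Add(Rational(1660, 16113), Mul(Rational(1815, 2), Rational(-1, 12017))), Rational(-1, 15286)) = Mul(Add(Rational(1660, 16113), Rational(-1815, 24034)), Rational(-1, 15286)) = Mul(Rational(10651345, 387259842), Rational(-1, 15286)) = Rational(-10651345, 5919653944812)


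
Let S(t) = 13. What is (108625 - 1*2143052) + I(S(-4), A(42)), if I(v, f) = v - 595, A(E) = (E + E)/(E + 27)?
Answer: -2035009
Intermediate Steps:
A(E) = 2*E/(27 + E) (A(E) = (2*E)/(27 + E) = 2*E/(27 + E))
I(v, f) = -595 + v
(108625 - 1*2143052) + I(S(-4), A(42)) = (108625 - 1*2143052) + (-595 + 13) = (108625 - 2143052) - 582 = -2034427 - 582 = -2035009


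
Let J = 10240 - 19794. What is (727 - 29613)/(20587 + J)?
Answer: -2626/1003 ≈ -2.6181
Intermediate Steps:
J = -9554
(727 - 29613)/(20587 + J) = (727 - 29613)/(20587 - 9554) = -28886/11033 = -28886*1/11033 = -2626/1003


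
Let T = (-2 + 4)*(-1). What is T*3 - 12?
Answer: -18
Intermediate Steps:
T = -2 (T = 2*(-1) = -2)
T*3 - 12 = -2*3 - 12 = -6 - 12 = -18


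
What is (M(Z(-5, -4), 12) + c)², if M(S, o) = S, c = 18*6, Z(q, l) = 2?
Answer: 12100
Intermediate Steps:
c = 108
(M(Z(-5, -4), 12) + c)² = (2 + 108)² = 110² = 12100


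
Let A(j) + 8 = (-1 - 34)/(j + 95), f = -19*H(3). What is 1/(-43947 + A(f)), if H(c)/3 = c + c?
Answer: -247/10856850 ≈ -2.2751e-5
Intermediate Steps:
H(c) = 6*c (H(c) = 3*(c + c) = 3*(2*c) = 6*c)
f = -342 (f = -114*3 = -19*18 = -342)
A(j) = -8 - 35/(95 + j) (A(j) = -8 + (-1 - 34)/(j + 95) = -8 - 35/(95 + j))
1/(-43947 + A(f)) = 1/(-43947 + (-795 - 8*(-342))/(95 - 342)) = 1/(-43947 + (-795 + 2736)/(-247)) = 1/(-43947 - 1/247*1941) = 1/(-43947 - 1941/247) = 1/(-10856850/247) = -247/10856850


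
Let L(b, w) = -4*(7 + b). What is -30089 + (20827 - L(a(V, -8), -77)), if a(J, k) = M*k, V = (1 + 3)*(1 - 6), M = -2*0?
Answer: -9234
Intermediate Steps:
M = 0
V = -20 (V = 4*(-5) = -20)
a(J, k) = 0 (a(J, k) = 0*k = 0)
L(b, w) = -28 - 4*b
-30089 + (20827 - L(a(V, -8), -77)) = -30089 + (20827 - (-28 - 4*0)) = -30089 + (20827 - (-28 + 0)) = -30089 + (20827 - 1*(-28)) = -30089 + (20827 + 28) = -30089 + 20855 = -9234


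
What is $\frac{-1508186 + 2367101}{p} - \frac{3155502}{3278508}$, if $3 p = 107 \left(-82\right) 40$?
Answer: $- \frac{159255567973}{19177086128} \approx -8.3045$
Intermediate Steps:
$p = - \frac{350960}{3}$ ($p = \frac{107 \left(-82\right) 40}{3} = \frac{\left(-8774\right) 40}{3} = \frac{1}{3} \left(-350960\right) = - \frac{350960}{3} \approx -1.1699 \cdot 10^{5}$)
$\frac{-1508186 + 2367101}{p} - \frac{3155502}{3278508} = \frac{-1508186 + 2367101}{- \frac{350960}{3}} - \frac{3155502}{3278508} = 858915 \left(- \frac{3}{350960}\right) - \frac{525917}{546418} = - \frac{515349}{70192} - \frac{525917}{546418} = - \frac{159255567973}{19177086128}$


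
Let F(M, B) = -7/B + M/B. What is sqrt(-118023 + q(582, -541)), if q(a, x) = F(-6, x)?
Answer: 7*I*sqrt(704960870)/541 ≈ 343.54*I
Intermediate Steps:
q(a, x) = -13/x (q(a, x) = (-7 - 6)/x = -13/x)
sqrt(-118023 + q(582, -541)) = sqrt(-118023 - 13/(-541)) = sqrt(-118023 - 13*(-1/541)) = sqrt(-118023 + 13/541) = sqrt(-63850430/541) = 7*I*sqrt(704960870)/541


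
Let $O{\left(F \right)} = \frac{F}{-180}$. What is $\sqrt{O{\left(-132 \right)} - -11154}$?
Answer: $\frac{\sqrt{2509815}}{15} \approx 105.62$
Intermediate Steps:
$O{\left(F \right)} = - \frac{F}{180}$ ($O{\left(F \right)} = F \left(- \frac{1}{180}\right) = - \frac{F}{180}$)
$\sqrt{O{\left(-132 \right)} - -11154} = \sqrt{\left(- \frac{1}{180}\right) \left(-132\right) - -11154} = \sqrt{\frac{11}{15} + 11154} = \sqrt{\frac{167321}{15}} = \frac{\sqrt{2509815}}{15}$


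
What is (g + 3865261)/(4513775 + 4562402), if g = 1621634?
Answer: 5486895/9076177 ≈ 0.60454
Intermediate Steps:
(g + 3865261)/(4513775 + 4562402) = (1621634 + 3865261)/(4513775 + 4562402) = 5486895/9076177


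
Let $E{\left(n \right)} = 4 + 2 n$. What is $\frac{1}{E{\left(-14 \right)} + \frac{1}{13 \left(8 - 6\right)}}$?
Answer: $- \frac{26}{623} \approx -0.041734$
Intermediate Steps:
$\frac{1}{E{\left(-14 \right)} + \frac{1}{13 \left(8 - 6\right)}} = \frac{1}{\left(4 + 2 \left(-14\right)\right) + \frac{1}{13 \left(8 - 6\right)}} = \frac{1}{\left(4 - 28\right) + \frac{1}{13 \cdot 2}} = \frac{1}{-24 + \frac{1}{26}} = \frac{1}{- \frac{623}{26}} = - \frac{26}{623}$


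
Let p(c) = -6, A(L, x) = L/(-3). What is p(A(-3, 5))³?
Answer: -216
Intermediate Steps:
A(L, x) = -L/3 (A(L, x) = L*(-⅓) = -L/3)
p(A(-3, 5))³ = (-6)³ = -216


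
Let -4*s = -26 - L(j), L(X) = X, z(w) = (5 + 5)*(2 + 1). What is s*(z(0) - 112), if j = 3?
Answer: -1189/2 ≈ -594.50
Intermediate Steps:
z(w) = 30 (z(w) = 10*3 = 30)
s = 29/4 (s = -(-26 - 1*3)/4 = -(-26 - 3)/4 = -1/4*(-29) = 29/4 ≈ 7.2500)
s*(z(0) - 112) = 29*(30 - 112)/4 = (29/4)*(-82) = -1189/2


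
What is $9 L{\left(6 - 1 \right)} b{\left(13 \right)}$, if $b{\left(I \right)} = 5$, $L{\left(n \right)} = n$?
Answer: $225$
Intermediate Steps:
$9 L{\left(6 - 1 \right)} b{\left(13 \right)} = 9 \left(6 - 1\right) 5 = 9 \cdot 5 \cdot 5 = 45 \cdot 5 = 225$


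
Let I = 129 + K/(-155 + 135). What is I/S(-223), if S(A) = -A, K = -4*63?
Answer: 708/1115 ≈ 0.63498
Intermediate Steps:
K = -252
I = 708/5 (I = 129 - 252/(-155 + 135) = 129 - 252/(-20) = 129 - 1/20*(-252) = 129 + 63/5 = 708/5 ≈ 141.60)
I/S(-223) = 708/(5*((-1*(-223)))) = (708/5)/223 = (708/5)*(1/223) = 708/1115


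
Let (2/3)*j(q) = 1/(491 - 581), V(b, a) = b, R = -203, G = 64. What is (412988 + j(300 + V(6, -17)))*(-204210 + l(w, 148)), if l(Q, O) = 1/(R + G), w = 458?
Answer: -703364567257289/8340 ≈ -8.4336e+10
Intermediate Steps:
l(Q, O) = -1/139 (l(Q, O) = 1/(-203 + 64) = 1/(-139) = -1/139)
j(q) = -1/60 (j(q) = 3/(2*(491 - 581)) = (3/2)/(-90) = (3/2)*(-1/90) = -1/60)
(412988 + j(300 + V(6, -17)))*(-204210 + l(w, 148)) = (412988 - 1/60)*(-204210 - 1/139) = (24779279/60)*(-28385191/139) = -703364567257289/8340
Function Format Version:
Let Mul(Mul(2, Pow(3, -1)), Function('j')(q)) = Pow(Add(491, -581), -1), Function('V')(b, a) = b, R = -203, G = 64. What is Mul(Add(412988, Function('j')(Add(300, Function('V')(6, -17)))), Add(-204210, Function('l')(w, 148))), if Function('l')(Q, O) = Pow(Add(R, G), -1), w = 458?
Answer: Rational(-703364567257289, 8340) ≈ -8.4336e+10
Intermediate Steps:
Function('l')(Q, O) = Rational(-1, 139) (Function('l')(Q, O) = Pow(Add(-203, 64), -1) = Pow(-139, -1) = Rational(-1, 139))
Function('j')(q) = Rational(-1, 60) (Function('j')(q) = Mul(Rational(3, 2), Pow(Add(491, -581), -1)) = Mul(Rational(3, 2), Pow(-90, -1)) = Mul(Rational(3, 2), Rational(-1, 90)) = Rational(-1, 60))
Mul(Add(412988, Function('j')(Add(300, Function('V')(6, -17)))), Add(-204210, Function('l')(w, 148))) = Mul(Add(412988, Rational(-1, 60)), Add(-204210, Rational(-1, 139))) = Mul(Rational(24779279, 60), Rational(-28385191, 139)) = Rational(-703364567257289, 8340)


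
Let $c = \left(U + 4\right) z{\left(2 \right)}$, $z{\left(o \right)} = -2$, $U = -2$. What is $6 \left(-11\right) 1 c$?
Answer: $264$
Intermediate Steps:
$c = -4$ ($c = \left(-2 + 4\right) \left(-2\right) = 2 \left(-2\right) = -4$)
$6 \left(-11\right) 1 c = 6 \left(-11\right) 1 \left(-4\right) = \left(-66\right) 1 \left(-4\right) = \left(-66\right) \left(-4\right) = 264$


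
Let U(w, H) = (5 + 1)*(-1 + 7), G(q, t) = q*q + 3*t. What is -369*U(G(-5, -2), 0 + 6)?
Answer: -13284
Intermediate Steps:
G(q, t) = q² + 3*t
U(w, H) = 36 (U(w, H) = 6*6 = 36)
-369*U(G(-5, -2), 0 + 6) = -369*36 = -13284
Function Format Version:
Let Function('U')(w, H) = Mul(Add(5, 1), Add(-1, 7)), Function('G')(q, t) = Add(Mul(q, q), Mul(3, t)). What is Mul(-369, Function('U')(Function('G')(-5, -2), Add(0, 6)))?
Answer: -13284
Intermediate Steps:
Function('G')(q, t) = Add(Pow(q, 2), Mul(3, t))
Function('U')(w, H) = 36 (Function('U')(w, H) = Mul(6, 6) = 36)
Mul(-369, Function('U')(Function('G')(-5, -2), Add(0, 6))) = Mul(-369, 36) = -13284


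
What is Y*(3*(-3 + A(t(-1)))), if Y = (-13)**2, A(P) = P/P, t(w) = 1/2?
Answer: -1014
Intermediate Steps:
t(w) = 1/2
A(P) = 1
Y = 169
Y*(3*(-3 + A(t(-1)))) = 169*(3*(-3 + 1)) = 169*(3*(-2)) = 169*(-6) = -1014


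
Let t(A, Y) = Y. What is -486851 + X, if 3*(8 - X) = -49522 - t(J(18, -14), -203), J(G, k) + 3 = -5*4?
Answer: -1411210/3 ≈ -4.7040e+5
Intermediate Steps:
J(G, k) = -23 (J(G, k) = -3 - 5*4 = -3 - 20 = -23)
X = 49343/3 (X = 8 - (-49522 - 1*(-203))/3 = 8 - (-49522 + 203)/3 = 8 - 1/3*(-49319) = 8 + 49319/3 = 49343/3 ≈ 16448.)
-486851 + X = -486851 + 49343/3 = -1411210/3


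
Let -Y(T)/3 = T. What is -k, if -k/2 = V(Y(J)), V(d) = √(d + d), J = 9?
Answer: 6*I*√6 ≈ 14.697*I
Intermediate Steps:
Y(T) = -3*T
V(d) = √2*√d (V(d) = √(2*d) = √2*√d)
k = -6*I*√6 (k = -2*√2*√(-3*9) = -2*√2*√(-27) = -2*√2*3*I*√3 = -6*I*√6 ≈ -14.697*I)
-k = -(-6)*I*√6 = 6*I*√6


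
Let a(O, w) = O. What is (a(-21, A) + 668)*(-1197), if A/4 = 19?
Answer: -774459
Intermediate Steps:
A = 76 (A = 4*19 = 76)
(a(-21, A) + 668)*(-1197) = (-21 + 668)*(-1197) = 647*(-1197) = -774459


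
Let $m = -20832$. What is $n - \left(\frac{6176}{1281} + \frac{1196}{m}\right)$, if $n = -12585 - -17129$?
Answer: $\frac{1442060863}{317688} \approx 4539.2$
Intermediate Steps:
$n = 4544$ ($n = -12585 + 17129 = 4544$)
$n - \left(\frac{6176}{1281} + \frac{1196}{m}\right) = 4544 - \left(- \frac{299}{5208} + \frac{6176}{1281}\right) = 4544 - \frac{1513409}{317688} = \frac{1442060863}{317688}$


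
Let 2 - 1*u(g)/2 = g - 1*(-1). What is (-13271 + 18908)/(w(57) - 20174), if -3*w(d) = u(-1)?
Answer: -16911/60526 ≈ -0.27940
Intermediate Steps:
u(g) = 2 - 2*g (u(g) = 4 - 2*(g - 1*(-1)) = 4 - 2*(g + 1) = 4 - 2*(1 + g) = 4 + (-2 - 2*g) = 2 - 2*g)
w(d) = -4/3 (w(d) = -(2 - 2*(-1))/3 = -(2 + 2)/3 = -⅓*4 = -4/3)
(-13271 + 18908)/(w(57) - 20174) = (-13271 + 18908)/(-4/3 - 20174) = 5637/(-60526/3) = 5637*(-3/60526) = -16911/60526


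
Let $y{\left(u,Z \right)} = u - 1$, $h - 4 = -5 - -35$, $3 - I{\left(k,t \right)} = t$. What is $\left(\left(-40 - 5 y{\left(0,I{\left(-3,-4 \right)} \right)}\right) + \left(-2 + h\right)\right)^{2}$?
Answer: $9$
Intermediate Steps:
$I{\left(k,t \right)} = 3 - t$
$h = 34$ ($h = 4 - -30 = 4 + \left(-5 + 35\right) = 4 + 30 = 34$)
$y{\left(u,Z \right)} = -1 + u$
$\left(\left(-40 - 5 y{\left(0,I{\left(-3,-4 \right)} \right)}\right) + \left(-2 + h\right)\right)^{2} = \left(\left(-40 - 5 \left(-1 + 0\right)\right) + \left(-2 + 34\right)\right)^{2} = \left(\left(-40 - 5 \left(-1\right)\right) + 32\right)^{2} = \left(\left(-40 - -5\right) + 32\right)^{2} = \left(\left(-40 + 5\right) + 32\right)^{2} = \left(-35 + 32\right)^{2} = \left(-3\right)^{2} = 9$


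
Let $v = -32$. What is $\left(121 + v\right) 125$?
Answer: $11125$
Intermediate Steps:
$\left(121 + v\right) 125 = \left(121 - 32\right) 125 = 89 \cdot 125 = 11125$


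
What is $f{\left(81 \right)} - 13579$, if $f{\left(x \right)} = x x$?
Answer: $-7018$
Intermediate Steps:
$f{\left(x \right)} = x^{2}$
$f{\left(81 \right)} - 13579 = 81^{2} - 13579 = 6561 - 13579 = -7018$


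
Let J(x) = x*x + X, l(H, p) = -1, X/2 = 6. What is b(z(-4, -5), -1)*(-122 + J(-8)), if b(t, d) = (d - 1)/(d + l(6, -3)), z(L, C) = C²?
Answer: -46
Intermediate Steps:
X = 12 (X = 2*6 = 12)
b(t, d) = 1 (b(t, d) = (d - 1)/(d - 1) = (-1 + d)/(-1 + d) = 1)
J(x) = 12 + x² (J(x) = x*x + 12 = x² + 12 = 12 + x²)
b(z(-4, -5), -1)*(-122 + J(-8)) = 1*(-122 + (12 + (-8)²)) = 1*(-122 + (12 + 64)) = 1*(-122 + 76) = 1*(-46) = -46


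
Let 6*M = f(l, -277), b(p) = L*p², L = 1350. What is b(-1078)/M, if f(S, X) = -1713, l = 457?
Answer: -3137626800/571 ≈ -5.4950e+6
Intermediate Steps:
b(p) = 1350*p²
M = -571/2 (M = (⅙)*(-1713) = -571/2 ≈ -285.50)
b(-1078)/M = (1350*(-1078)²)/(-571/2) = (1350*1162084)*(-2/571) = 1568813400*(-2/571) = -3137626800/571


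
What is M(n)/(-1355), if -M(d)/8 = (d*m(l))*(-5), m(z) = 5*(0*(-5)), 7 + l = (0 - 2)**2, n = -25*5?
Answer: 0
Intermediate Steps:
n = -125
l = -3 (l = -7 + (0 - 2)**2 = -7 + (-2)**2 = -7 + 4 = -3)
m(z) = 0 (m(z) = 5*0 = 0)
M(d) = 0 (M(d) = -8*d*0*(-5) = -0*(-5) = -8*0 = 0)
M(n)/(-1355) = 0/(-1355) = 0*(-1/1355) = 0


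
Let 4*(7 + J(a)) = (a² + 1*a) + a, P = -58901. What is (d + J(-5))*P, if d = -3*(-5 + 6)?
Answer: 1472525/4 ≈ 3.6813e+5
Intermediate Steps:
J(a) = -7 + a/2 + a²/4 (J(a) = -7 + ((a² + 1*a) + a)/4 = -7 + ((a² + a) + a)/4 = -7 + ((a + a²) + a)/4 = -7 + (a² + 2*a)/4 = -7 + (a/2 + a²/4) = -7 + a/2 + a²/4)
d = -3 (d = -3*1 = -3)
(d + J(-5))*P = (-3 + (-7 + (½)*(-5) + (¼)*(-5)²))*(-58901) = (-3 + (-7 - 5/2 + (¼)*25))*(-58901) = (-3 + (-7 - 5/2 + 25/4))*(-58901) = (-3 - 13/4)*(-58901) = -25/4*(-58901) = 1472525/4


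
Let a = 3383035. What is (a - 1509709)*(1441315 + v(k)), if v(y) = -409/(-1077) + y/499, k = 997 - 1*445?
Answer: 483690668730549280/179141 ≈ 2.7001e+12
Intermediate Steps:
k = 552 (k = 997 - 445 = 552)
v(y) = 409/1077 + y/499 (v(y) = -409*(-1/1077) + y*(1/499) = 409/1077 + y/499)
(a - 1509709)*(1441315 + v(k)) = (3383035 - 1509709)*(1441315 + (409/1077 + (1/499)*552)) = 1873326*(1441315 + (409/1077 + 552/499)) = 1873326*(1441315 + 798595/537423) = 1873326*(774596629840/537423) = 483690668730549280/179141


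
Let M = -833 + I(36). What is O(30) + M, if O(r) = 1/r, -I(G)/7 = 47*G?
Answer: -380309/30 ≈ -12677.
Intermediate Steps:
I(G) = -329*G
M = -12677 (M = -833 - 329*36 = -833 - 11844 = -12677)
O(30) + M = 1/30 - 12677 = -380309/30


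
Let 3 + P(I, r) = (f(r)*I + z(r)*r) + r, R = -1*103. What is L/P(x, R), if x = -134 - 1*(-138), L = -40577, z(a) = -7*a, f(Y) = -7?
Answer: 40577/74397 ≈ 0.54541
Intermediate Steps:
x = 4 (x = -134 + 138 = 4)
R = -103
P(I, r) = -3 + r - 7*I - 7*r**2 (P(I, r) = -3 + ((-7*I + (-7*r)*r) + r) = -3 + ((-7*I - 7*r**2) + r) = -3 + (r - 7*I - 7*r**2) = -3 + r - 7*I - 7*r**2)
L/P(x, R) = -40577/(-3 - 103 - 7*4 - 7*(-103)**2) = -40577/(-3 - 103 - 28 - 7*10609) = -40577/(-3 - 103 - 28 - 74263) = -40577/(-74397) = -40577*(-1/74397) = 40577/74397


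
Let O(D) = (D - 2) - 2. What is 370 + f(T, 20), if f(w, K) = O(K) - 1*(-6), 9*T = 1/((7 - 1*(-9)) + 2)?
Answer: 392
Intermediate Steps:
O(D) = -4 + D (O(D) = (-2 + D) - 2 = -4 + D)
T = 1/162 (T = 1/(9*((7 - 1*(-9)) + 2)) = 1/(9*((7 + 9) + 2)) = 1/(9*(16 + 2)) = (⅑)/18 = (⅑)*(1/18) = 1/162 ≈ 0.0061728)
f(w, K) = 2 + K (f(w, K) = (-4 + K) - 1*(-6) = (-4 + K) + 6 = 2 + K)
370 + f(T, 20) = 370 + (2 + 20) = 370 + 22 = 392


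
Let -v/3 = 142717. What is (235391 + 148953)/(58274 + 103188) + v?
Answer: -34564866209/80731 ≈ -4.2815e+5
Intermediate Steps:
v = -428151 (v = -3*142717 = -428151)
(235391 + 148953)/(58274 + 103188) + v = (235391 + 148953)/(58274 + 103188) - 428151 = 384344/161462 - 428151 = 384344*(1/161462) - 428151 = 192172/80731 - 428151 = -34564866209/80731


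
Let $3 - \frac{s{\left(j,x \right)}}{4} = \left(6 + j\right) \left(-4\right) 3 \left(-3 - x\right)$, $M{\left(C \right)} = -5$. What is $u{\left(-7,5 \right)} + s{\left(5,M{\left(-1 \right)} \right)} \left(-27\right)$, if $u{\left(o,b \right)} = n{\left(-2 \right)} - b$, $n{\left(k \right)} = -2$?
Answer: $-28843$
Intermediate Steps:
$s{\left(j,x \right)} = 12 - 4 \left(6 + j\right) \left(36 + 12 x\right)$ ($s{\left(j,x \right)} = 12 - 4 \left(6 + j\right) \left(-4\right) 3 \left(-3 - x\right) = 12 - 4 \left(6 + j\right) \left(- 12 \left(-3 - x\right)\right) = 12 - 4 \left(6 + j\right) \left(36 + 12 x\right)$)
$u{\left(o,b \right)} = -2 - b$
$u{\left(-7,5 \right)} + s{\left(5,M{\left(-1 \right)} \right)} \left(-27\right) = \left(-2 - 5\right) + \left(-852 - -1440 - 720 - 240 \left(-5\right)\right) \left(-27\right) = \left(-2 - 5\right) + \left(-852 + 1440 - 720 + 1200\right) \left(-27\right) = -7 + 1068 \left(-27\right) = -7 - 28836 = -28843$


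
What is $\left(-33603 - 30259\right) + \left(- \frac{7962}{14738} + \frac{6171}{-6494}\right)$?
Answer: $- \frac{179773043485}{2814958} \approx -63864.0$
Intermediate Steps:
$\left(-33603 - 30259\right) + \left(- \frac{7962}{14738} + \frac{6171}{-6494}\right) = -63862 + \left(\left(-7962\right) \frac{1}{14738} + 6171 \left(- \frac{1}{6494}\right)\right) = -63862 - \frac{4195689}{2814958} = - \frac{179773043485}{2814958}$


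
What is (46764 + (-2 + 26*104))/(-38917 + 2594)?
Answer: -49466/36323 ≈ -1.3618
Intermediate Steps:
(46764 + (-2 + 26*104))/(-38917 + 2594) = (46764 + (-2 + 2704))/(-36323) = (46764 + 2702)*(-1/36323) = 49466*(-1/36323) = -49466/36323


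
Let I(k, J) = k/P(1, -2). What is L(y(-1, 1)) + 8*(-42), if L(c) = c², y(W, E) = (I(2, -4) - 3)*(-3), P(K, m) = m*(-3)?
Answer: -272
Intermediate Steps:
P(K, m) = -3*m
I(k, J) = k/6 (I(k, J) = k/((-3*(-2))) = k/6)
y(W, E) = 8 (y(W, E) = ((⅙)*2 - 3)*(-3) = (⅓ - 3)*(-3) = -8/3*(-3) = 8)
L(y(-1, 1)) + 8*(-42) = 8² + 8*(-42) = 64 - 336 = -272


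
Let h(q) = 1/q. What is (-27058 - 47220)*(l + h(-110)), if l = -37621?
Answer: 153692732229/55 ≈ 2.7944e+9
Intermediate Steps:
(-27058 - 47220)*(l + h(-110)) = (-27058 - 47220)*(-37621 + 1/(-110)) = -74278*(-37621 - 1/110) = -74278*(-4138311/110) = 153692732229/55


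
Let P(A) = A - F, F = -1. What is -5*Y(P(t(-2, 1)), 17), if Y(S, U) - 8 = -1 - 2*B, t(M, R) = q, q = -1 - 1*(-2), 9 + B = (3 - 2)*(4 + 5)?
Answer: -35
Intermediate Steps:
B = 0 (B = -9 + (3 - 2)*(4 + 5) = -9 + 1*9 = -9 + 9 = 0)
q = 1 (q = -1 + 2 = 1)
t(M, R) = 1
P(A) = 1 + A (P(A) = A - 1*(-1) = A + 1 = 1 + A)
Y(S, U) = 7 (Y(S, U) = 8 + (-1 - 2*0) = 8 + (-1 + 0) = 8 - 1 = 7)
-5*Y(P(t(-2, 1)), 17) = -5*7 = -35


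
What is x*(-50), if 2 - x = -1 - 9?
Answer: -600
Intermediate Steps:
x = 12 (x = 2 - (-1 - 9) = 2 - 1*(-10) = 2 + 10 = 12)
x*(-50) = 12*(-50) = -600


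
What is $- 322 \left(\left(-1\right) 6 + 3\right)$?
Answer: $966$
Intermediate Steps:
$- 322 \left(\left(-1\right) 6 + 3\right) = - 322 \left(-6 + 3\right) = \left(-322\right) \left(-3\right) = 966$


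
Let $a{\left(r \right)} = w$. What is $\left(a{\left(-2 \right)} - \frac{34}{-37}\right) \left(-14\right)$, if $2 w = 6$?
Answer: $- \frac{2030}{37} \approx -54.865$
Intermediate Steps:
$w = 3$ ($w = \frac{1}{2} \cdot 6 = 3$)
$a{\left(r \right)} = 3$
$\left(a{\left(-2 \right)} - \frac{34}{-37}\right) \left(-14\right) = \left(3 - \frac{34}{-37}\right) \left(-14\right) = \left(3 - - \frac{34}{37}\right) \left(-14\right) = \left(3 + \frac{34}{37}\right) \left(-14\right) = \frac{145}{37} \left(-14\right) = - \frac{2030}{37}$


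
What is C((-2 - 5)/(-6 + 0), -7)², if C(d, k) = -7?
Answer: 49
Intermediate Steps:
C((-2 - 5)/(-6 + 0), -7)² = (-7)² = 49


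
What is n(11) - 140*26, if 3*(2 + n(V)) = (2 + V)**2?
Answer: -10757/3 ≈ -3585.7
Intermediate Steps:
n(V) = -2 + (2 + V)**2/3
n(11) - 140*26 = (-2 + (2 + 11)**2/3) - 140*26 = (-2 + (1/3)*13**2) - 3640 = (-2 + (1/3)*169) - 3640 = (-2 + 169/3) - 3640 = 163/3 - 3640 = -10757/3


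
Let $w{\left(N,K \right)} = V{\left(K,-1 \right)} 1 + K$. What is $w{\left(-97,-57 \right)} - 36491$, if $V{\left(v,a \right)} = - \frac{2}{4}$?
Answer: $- \frac{73097}{2} \approx -36549.0$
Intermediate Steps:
$V{\left(v,a \right)} = - \frac{1}{2}$ ($V{\left(v,a \right)} = \left(-2\right) \frac{1}{4} = - \frac{1}{2}$)
$w{\left(N,K \right)} = - \frac{1}{2} + K$ ($w{\left(N,K \right)} = \left(- \frac{1}{2}\right) 1 + K = - \frac{1}{2} + K$)
$w{\left(-97,-57 \right)} - 36491 = \left(- \frac{1}{2} - 57\right) - 36491 = - \frac{115}{2} - 36491 = - \frac{73097}{2}$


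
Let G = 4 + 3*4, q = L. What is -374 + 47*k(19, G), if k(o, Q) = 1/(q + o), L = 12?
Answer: -11547/31 ≈ -372.48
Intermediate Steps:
q = 12
G = 16 (G = 4 + 12 = 16)
k(o, Q) = 1/(12 + o)
-374 + 47*k(19, G) = -374 + 47/(12 + 19) = -374 + 47/31 = -11547/31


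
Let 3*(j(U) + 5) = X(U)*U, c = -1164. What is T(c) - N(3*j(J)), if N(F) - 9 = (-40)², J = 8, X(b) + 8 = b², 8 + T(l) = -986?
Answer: -2603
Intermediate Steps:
T(l) = -994 (T(l) = -8 - 986 = -994)
X(b) = -8 + b²
j(U) = -5 + U*(-8 + U²)/3 (j(U) = -5 + ((-8 + U²)*U)/3 = -5 + (U*(-8 + U²))/3 = -5 + U*(-8 + U²)/3)
N(F) = 1609 (N(F) = 9 + (-40)² = 9 + 1600 = 1609)
T(c) - N(3*j(J)) = -994 - 1*1609 = -994 - 1609 = -2603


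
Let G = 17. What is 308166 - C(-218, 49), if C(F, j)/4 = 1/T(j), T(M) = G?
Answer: 5238818/17 ≈ 3.0817e+5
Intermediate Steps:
T(M) = 17
C(F, j) = 4/17
308166 - C(-218, 49) = 308166 - 1*4/17 = 308166 - 4/17 = 5238818/17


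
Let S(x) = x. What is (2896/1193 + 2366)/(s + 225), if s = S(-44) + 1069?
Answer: 1412767/745625 ≈ 1.8947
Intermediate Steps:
s = 1025 (s = -44 + 1069 = 1025)
(2896/1193 + 2366)/(s + 225) = (2896/1193 + 2366)/(1025 + 225) = (2896*(1/1193) + 2366)/1250 = (2896/1193 + 2366)*(1/1250) = (2825534/1193)*(1/1250) = 1412767/745625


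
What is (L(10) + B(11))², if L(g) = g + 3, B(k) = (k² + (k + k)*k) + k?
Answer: 149769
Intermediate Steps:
B(k) = k + 3*k² (B(k) = (k² + (2*k)*k) + k = (k² + 2*k²) + k = 3*k² + k = k + 3*k²)
L(g) = 3 + g
(L(10) + B(11))² = ((3 + 10) + 11*(1 + 3*11))² = (13 + 11*(1 + 33))² = (13 + 11*34)² = (13 + 374)² = 387² = 149769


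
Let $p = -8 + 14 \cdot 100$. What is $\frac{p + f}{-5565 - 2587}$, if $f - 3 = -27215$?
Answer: $\frac{6455}{2038} \approx 3.1673$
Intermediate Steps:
$f = -27212$ ($f = 3 - 27215 = -27212$)
$p = 1392$ ($p = -8 + 1400 = 1392$)
$\frac{p + f}{-5565 - 2587} = \frac{1392 - 27212}{-5565 - 2587} = - \frac{25820}{-8152} = \left(-25820\right) \left(- \frac{1}{8152}\right) = \frac{6455}{2038}$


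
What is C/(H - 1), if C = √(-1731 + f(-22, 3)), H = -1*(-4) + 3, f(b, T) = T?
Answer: 4*I*√3 ≈ 6.9282*I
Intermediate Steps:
H = 7 (H = 4 + 3 = 7)
C = 24*I*√3 (C = √(-1731 + 3) = √(-1728) = 24*I*√3 ≈ 41.569*I)
C/(H - 1) = (24*I*√3)/(7 - 1) = (24*I*√3)/6 = (24*I*√3)*(⅙) = 4*I*√3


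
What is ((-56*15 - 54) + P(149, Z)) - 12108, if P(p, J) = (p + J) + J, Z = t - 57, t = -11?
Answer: -12989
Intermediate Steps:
Z = -68 (Z = -11 - 57 = -68)
P(p, J) = p + 2*J (P(p, J) = (J + p) + J = p + 2*J)
((-56*15 - 54) + P(149, Z)) - 12108 = ((-56*15 - 54) + (149 + 2*(-68))) - 12108 = ((-840 - 54) + (149 - 136)) - 12108 = (-894 + 13) - 12108 = -881 - 12108 = -12989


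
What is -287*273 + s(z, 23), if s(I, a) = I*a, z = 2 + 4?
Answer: -78213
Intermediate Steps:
z = 6
-287*273 + s(z, 23) = -287*273 + 6*23 = -78351 + 138 = -78213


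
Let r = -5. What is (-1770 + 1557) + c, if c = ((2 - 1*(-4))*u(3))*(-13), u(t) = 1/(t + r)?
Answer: -174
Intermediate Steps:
u(t) = 1/(-5 + t) (u(t) = 1/(t - 5) = 1/(-5 + t))
c = 39 (c = ((2 - 1*(-4))/(-5 + 3))*(-13) = ((2 + 4)/(-2))*(-13) = (6*(-½))*(-13) = -3*(-13) = 39)
(-1770 + 1557) + c = (-1770 + 1557) + 39 = -213 + 39 = -174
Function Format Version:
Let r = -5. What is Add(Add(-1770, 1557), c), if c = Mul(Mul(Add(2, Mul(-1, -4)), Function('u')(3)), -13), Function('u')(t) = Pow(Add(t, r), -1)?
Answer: -174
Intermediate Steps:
Function('u')(t) = Pow(Add(-5, t), -1) (Function('u')(t) = Pow(Add(t, -5), -1) = Pow(Add(-5, t), -1))
c = 39 (c = Mul(Mul(Add(2, Mul(-1, -4)), Pow(Add(-5, 3), -1)), -13) = Mul(Mul(Add(2, 4), Pow(-2, -1)), -13) = Mul(Mul(6, Rational(-1, 2)), -13) = Mul(-3, -13) = 39)
Add(Add(-1770, 1557), c) = Add(Add(-1770, 1557), 39) = Add(-213, 39) = -174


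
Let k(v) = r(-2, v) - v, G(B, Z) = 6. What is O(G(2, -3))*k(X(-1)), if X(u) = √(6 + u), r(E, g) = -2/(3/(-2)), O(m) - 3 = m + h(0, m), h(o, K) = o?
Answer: 12 - 9*√5 ≈ -8.1246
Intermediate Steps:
O(m) = 3 + m (O(m) = 3 + (m + 0) = 3 + m)
r(E, g) = 4/3 (r(E, g) = -2/(3*(-½)) = -2/(-3/2) = -2*(-⅔) = 4/3)
k(v) = 4/3 - v
O(G(2, -3))*k(X(-1)) = (3 + 6)*(4/3 - √(6 - 1)) = 9*(4/3 - √5) = 12 - 9*√5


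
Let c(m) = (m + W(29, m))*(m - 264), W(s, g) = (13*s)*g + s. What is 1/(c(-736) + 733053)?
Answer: 1/278912053 ≈ 3.5854e-9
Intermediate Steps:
W(s, g) = s + 13*g*s (W(s, g) = 13*g*s + s = s + 13*g*s)
c(m) = (-264 + m)*(29 + 378*m) (c(m) = (m + 29*(1 + 13*m))*(m - 264) = (m + (29 + 377*m))*(-264 + m) = (29 + 378*m)*(-264 + m) = (-264 + m)*(29 + 378*m))
1/(c(-736) + 733053) = 1/((-7656 - 99763*(-736) + 378*(-736)²) + 733053) = 1/((-7656 + 73425568 + 378*541696) + 733053) = 1/((-7656 + 73425568 + 204761088) + 733053) = 1/(278179000 + 733053) = 1/278912053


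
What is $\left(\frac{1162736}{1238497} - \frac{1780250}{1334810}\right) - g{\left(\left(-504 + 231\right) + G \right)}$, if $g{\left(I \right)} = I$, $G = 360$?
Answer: $- \frac{14447756435368}{165315818057} \approx -87.395$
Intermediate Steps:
$\left(\frac{1162736}{1238497} - \frac{1780250}{1334810}\right) - g{\left(\left(-504 + 231\right) + G \right)} = \left(\frac{1162736}{1238497} - \frac{1780250}{1334810}\right) - \left(\left(-504 + 231\right) + 360\right) = \left(1162736 \cdot \frac{1}{1238497} - \frac{178025}{133481}\right) - \left(-273 + 360\right) = \left(\frac{1162736}{1238497} - \frac{178025}{133481}\right) - 87 = - \frac{65280264409}{165315818057} - 87 = - \frac{14447756435368}{165315818057}$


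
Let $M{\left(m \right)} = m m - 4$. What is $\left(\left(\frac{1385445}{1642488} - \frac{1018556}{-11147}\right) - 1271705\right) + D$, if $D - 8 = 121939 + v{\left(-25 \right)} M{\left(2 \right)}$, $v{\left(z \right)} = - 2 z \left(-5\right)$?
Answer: $- \frac{7016338884637715}{6102937912} \approx -1.1497 \cdot 10^{6}$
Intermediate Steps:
$v{\left(z \right)} = 10 z$
$M{\left(m \right)} = -4 + m^{2}$ ($M{\left(m \right)} = m^{2} - 4 = -4 + m^{2}$)
$D = 121947$ ($D = 8 + \left(121939 + 10 \left(-25\right) \left(-4 + 2^{2}\right)\right) = 8 + \left(121939 - 250 \left(-4 + 4\right)\right) = 8 + \left(121939 - 0\right) = 8 + \left(121939 + 0\right) = 8 + 121939 = 121947$)
$\left(\left(\frac{1385445}{1642488} - \frac{1018556}{-11147}\right) - 1271705\right) + D = \left(\left(\frac{1385445}{1642488} - \frac{1018556}{-11147}\right) - 1271705\right) + 121947 = \left(\left(1385445 \cdot \frac{1}{1642488} - - \frac{1018556}{11147}\right) - 1271705\right) + 121947 = \left(\left(\frac{461815}{547496} + \frac{1018556}{11147}\right) - 1271705\right) + 121947 = \left(\frac{562803187581}{6102937912} - 1271705\right) + 121947 = - \frac{7760573854192379}{6102937912} + 121947 = - \frac{7016338884637715}{6102937912}$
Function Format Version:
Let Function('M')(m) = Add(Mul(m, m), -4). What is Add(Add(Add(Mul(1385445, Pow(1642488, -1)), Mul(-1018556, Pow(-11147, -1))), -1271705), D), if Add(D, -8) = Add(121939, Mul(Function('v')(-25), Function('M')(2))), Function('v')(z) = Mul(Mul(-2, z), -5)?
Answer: Rational(-7016338884637715, 6102937912) ≈ -1.1497e+6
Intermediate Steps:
Function('v')(z) = Mul(10, z)
Function('M')(m) = Add(-4, Pow(m, 2)) (Function('M')(m) = Add(Pow(m, 2), -4) = Add(-4, Pow(m, 2)))
D = 121947 (D = Add(8, Add(121939, Mul(Mul(10, -25), Add(-4, Pow(2, 2))))) = Add(8, Add(121939, Mul(-250, Add(-4, 4)))) = Add(8, Add(121939, Mul(-250, 0))) = Add(8, Add(121939, 0)) = Add(8, 121939) = 121947)
Add(Add(Add(Mul(1385445, Pow(1642488, -1)), Mul(-1018556, Pow(-11147, -1))), -1271705), D) = Add(Add(Add(Mul(1385445, Pow(1642488, -1)), Mul(-1018556, Pow(-11147, -1))), -1271705), 121947) = Add(Add(Add(Mul(1385445, Rational(1, 1642488)), Mul(-1018556, Rational(-1, 11147))), -1271705), 121947) = Add(Add(Add(Rational(461815, 547496), Rational(1018556, 11147)), -1271705), 121947) = Add(Add(Rational(562803187581, 6102937912), -1271705), 121947) = Add(Rational(-7760573854192379, 6102937912), 121947) = Rational(-7016338884637715, 6102937912)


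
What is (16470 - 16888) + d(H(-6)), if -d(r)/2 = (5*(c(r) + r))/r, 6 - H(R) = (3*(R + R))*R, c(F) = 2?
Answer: -8986/21 ≈ -427.90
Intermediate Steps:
H(R) = 6 - 6*R² (H(R) = 6 - 3*(R + R)*R = 6 - 3*(2*R)*R = 6 - 6*R*R = 6 - 6*R²)
d(r) = -2*(10 + 5*r)/r (d(r) = -2*5*(2 + r)/r = -2*(10 + 5*r)/r)
(16470 - 16888) + d(H(-6)) = (16470 - 16888) + (-10 - 20/(6 - 6*(-6)²)) = -418 + (-10 - 20/(6 - 6*36)) = -418 + (-10 - 20/(6 - 216)) = -418 + (-10 - 20/(-210)) = -418 + (-10 - 20*(-1/210)) = -418 + (-10 + 2/21) = -418 - 208/21 = -8986/21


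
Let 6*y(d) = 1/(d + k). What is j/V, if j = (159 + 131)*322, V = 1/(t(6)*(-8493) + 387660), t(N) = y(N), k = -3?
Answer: 108466893010/3 ≈ 3.6156e+10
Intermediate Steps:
y(d) = 1/(6*(-3 + d)) (y(d) = 1/(6*(d - 3)) = 1/(6*(-3 + d)))
t(N) = 1/(6*(-3 + N))
V = 6/2323129 (V = 1/((1/(6*(-3 + 6)))*(-8493) + 387660) = 1/(((⅙)/3)*(-8493) + 387660) = 1/(((⅙)*(⅓))*(-8493) + 387660) = 1/((1/18)*(-8493) + 387660) = 1/(-2831/6 + 387660) = 1/(2323129/6) = 6/2323129 ≈ 2.5827e-6)
j = 93380 (j = 290*322 = 93380)
j/V = 93380/(6/2323129) = 93380*(2323129/6) = 108466893010/3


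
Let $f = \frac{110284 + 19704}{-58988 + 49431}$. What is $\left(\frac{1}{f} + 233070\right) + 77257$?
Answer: $\frac{40338776519}{129988} \approx 3.1033 \cdot 10^{5}$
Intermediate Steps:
$f = - \frac{129988}{9557}$ ($f = \frac{129988}{-9557} = 129988 \left(- \frac{1}{9557}\right) = - \frac{129988}{9557} \approx -13.601$)
$\left(\frac{1}{f} + 233070\right) + 77257 = \left(\frac{1}{- \frac{129988}{9557}} + 233070\right) + 77257 = \left(- \frac{9557}{129988} + 233070\right) + 77257 = \frac{30296293603}{129988} + 77257 = \frac{40338776519}{129988}$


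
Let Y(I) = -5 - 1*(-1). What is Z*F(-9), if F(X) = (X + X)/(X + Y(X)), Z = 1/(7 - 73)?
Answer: -3/143 ≈ -0.020979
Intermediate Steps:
Z = -1/66 (Z = 1/(-66) = -1/66 ≈ -0.015152)
Y(I) = -4 (Y(I) = -5 + 1 = -4)
F(X) = 2*X/(-4 + X) (F(X) = (X + X)/(X - 4) = (2*X)/(-4 + X) = 2*X/(-4 + X))
Z*F(-9) = -(-9)/(33*(-4 - 9)) = -(-9)/(33*(-13)) = -(-9)*(-1)/(33*13) = -1/66*18/13 = -3/143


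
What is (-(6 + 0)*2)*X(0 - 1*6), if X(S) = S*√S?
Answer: 72*I*√6 ≈ 176.36*I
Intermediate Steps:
X(S) = S^(3/2)
(-(6 + 0)*2)*X(0 - 1*6) = (-(6 + 0)*2)*(0 - 1*6)^(3/2) = (-1*6*2)*(0 - 6)^(3/2) = (-6*2)*(-6)^(3/2) = -(-72)*I*√6 = 72*I*√6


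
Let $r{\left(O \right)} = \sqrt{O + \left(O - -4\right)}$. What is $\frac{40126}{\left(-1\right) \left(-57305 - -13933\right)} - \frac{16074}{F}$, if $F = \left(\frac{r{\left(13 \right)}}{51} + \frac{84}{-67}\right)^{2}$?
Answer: $- \frac{2089904967532159578043}{199929868648691846} - \frac{2992717211627556 \sqrt{30}}{9219305941561} \approx -12231.0$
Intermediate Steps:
$r{\left(O \right)} = \sqrt{4 + 2 O}$ ($r{\left(O \right)} = \sqrt{O + \left(O + 4\right)} = \sqrt{O + \left(4 + O\right)} = \sqrt{4 + 2 O}$)
$F = \left(- \frac{84}{67} + \frac{\sqrt{30}}{51}\right)^{2}$ ($F = \left(\frac{\sqrt{4 + 2 \cdot 13}}{51} + \frac{84}{-67}\right)^{2} = \left(\sqrt{4 + 26} \cdot \frac{1}{51} + 84 \left(- \frac{1}{67}\right)\right)^{2} = \left(\sqrt{30} \cdot \frac{1}{51} - \frac{84}{67}\right)^{2} = \left(\frac{\sqrt{30}}{51} - \frac{84}{67}\right)^{2} = \left(- \frac{84}{67} + \frac{\sqrt{30}}{51}\right)^{2} \approx 1.3141$)
$\frac{40126}{\left(-1\right) \left(-57305 - -13933\right)} - \frac{16074}{F} = \frac{40126}{\left(-1\right) \left(-57305 - -13933\right)} - \frac{16074}{\frac{6162442}{3891963} - \frac{56 \sqrt{30}}{1139}} = \frac{40126}{\left(-1\right) \left(-57305 + 13933\right)} - \frac{16074}{\frac{6162442}{3891963} - \frac{56 \sqrt{30}}{1139}} = \frac{40126}{\left(-1\right) \left(-43372\right)} - \frac{16074}{\frac{6162442}{3891963} - \frac{56 \sqrt{30}}{1139}} = \frac{40126}{43372} - \frac{16074}{\frac{6162442}{3891963} - \frac{56 \sqrt{30}}{1139}} = 40126 \cdot \frac{1}{43372} - \frac{16074}{\frac{6162442}{3891963} - \frac{56 \sqrt{30}}{1139}} = \frac{20063}{21686} - \frac{16074}{\frac{6162442}{3891963} - \frac{56 \sqrt{30}}{1139}}$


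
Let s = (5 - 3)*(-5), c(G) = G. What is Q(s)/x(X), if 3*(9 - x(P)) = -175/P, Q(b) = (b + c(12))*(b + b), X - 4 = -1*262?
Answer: -30960/6791 ≈ -4.5590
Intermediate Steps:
X = -258 (X = 4 - 1*262 = 4 - 262 = -258)
s = -10 (s = 2*(-5) = -10)
Q(b) = 2*b*(12 + b) (Q(b) = (b + 12)*(b + b) = (12 + b)*(2*b) = 2*b*(12 + b))
x(P) = 9 + 175/(3*P) (x(P) = 9 - (-175)/(3*P) = 9 + 175/(3*P))
Q(s)/x(X) = (2*(-10)*(12 - 10))/(9 + (175/3)/(-258)) = (2*(-10)*2)/(9 + (175/3)*(-1/258)) = -40/(9 - 175/774) = -40/6791/774 = -40*774/6791 = -30960/6791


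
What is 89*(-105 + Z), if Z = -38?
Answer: -12727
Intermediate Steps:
89*(-105 + Z) = 89*(-105 - 38) = 89*(-143) = -12727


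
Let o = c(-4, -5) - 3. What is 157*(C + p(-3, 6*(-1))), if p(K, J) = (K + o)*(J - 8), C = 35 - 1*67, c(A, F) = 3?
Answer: 1570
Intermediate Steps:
o = 0 (o = 3 - 3 = 0)
C = -32 (C = 35 - 67 = -32)
p(K, J) = K*(-8 + J) (p(K, J) = (K + 0)*(J - 8) = K*(-8 + J))
157*(C + p(-3, 6*(-1))) = 157*(-32 - 3*(-8 + 6*(-1))) = 157*(-32 - 3*(-8 - 6)) = 157*(-32 - 3*(-14)) = 157*(-32 + 42) = 157*10 = 1570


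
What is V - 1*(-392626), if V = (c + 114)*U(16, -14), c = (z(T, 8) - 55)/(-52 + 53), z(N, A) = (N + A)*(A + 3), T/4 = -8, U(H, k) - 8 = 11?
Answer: 388731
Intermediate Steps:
U(H, k) = 19 (U(H, k) = 8 + 11 = 19)
T = -32 (T = 4*(-8) = -32)
z(N, A) = (3 + A)*(A + N) (z(N, A) = (A + N)*(3 + A) = (3 + A)*(A + N))
c = -319 (c = ((8² + 3*8 + 3*(-32) + 8*(-32)) - 55)/(-52 + 53) = ((64 + 24 - 96 - 256) - 55)/1 = (-264 - 55)*1 = -319*1 = -319)
V = -3895 (V = (-319 + 114)*19 = -205*19 = -3895)
V - 1*(-392626) = -3895 - 1*(-392626) = -3895 + 392626 = 388731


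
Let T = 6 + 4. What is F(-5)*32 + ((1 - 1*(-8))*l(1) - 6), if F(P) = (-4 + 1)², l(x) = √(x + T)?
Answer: 282 + 9*√11 ≈ 311.85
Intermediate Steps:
T = 10
l(x) = √(10 + x) (l(x) = √(x + 10) = √(10 + x))
F(P) = 9 (F(P) = (-3)² = 9)
F(-5)*32 + ((1 - 1*(-8))*l(1) - 6) = 9*32 + ((1 - 1*(-8))*√(10 + 1) - 6) = 288 + ((1 + 8)*√11 - 6) = 288 + (9*√11 - 6) = 288 + (-6 + 9*√11) = 282 + 9*√11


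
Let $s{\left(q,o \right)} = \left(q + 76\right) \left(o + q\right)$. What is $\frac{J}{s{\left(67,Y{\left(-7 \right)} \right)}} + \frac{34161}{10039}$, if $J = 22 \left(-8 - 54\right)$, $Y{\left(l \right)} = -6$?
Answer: $\frac{25844837}{7960927} \approx 3.2465$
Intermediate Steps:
$s{\left(q,o \right)} = \left(76 + q\right) \left(o + q\right)$
$J = -1364$ ($J = 22 \left(-62\right) = -1364$)
$\frac{J}{s{\left(67,Y{\left(-7 \right)} \right)}} + \frac{34161}{10039} = - \frac{1364}{67^{2} + 76 \left(-6\right) + 76 \cdot 67 - 402} + \frac{34161}{10039} = - \frac{1364}{4489 - 456 + 5092 - 402} + 34161 \cdot \frac{1}{10039} = - \frac{1364}{8723} + \frac{34161}{10039} = \left(-1364\right) \frac{1}{8723} + \frac{34161}{10039} = - \frac{124}{793} + \frac{34161}{10039} = \frac{25844837}{7960927}$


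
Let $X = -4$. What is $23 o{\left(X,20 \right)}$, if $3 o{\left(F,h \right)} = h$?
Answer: $\frac{460}{3} \approx 153.33$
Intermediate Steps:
$o{\left(F,h \right)} = \frac{h}{3}$
$23 o{\left(X,20 \right)} = 23 \cdot \frac{1}{3} \cdot 20 = 23 \cdot \frac{20}{3} = \frac{460}{3}$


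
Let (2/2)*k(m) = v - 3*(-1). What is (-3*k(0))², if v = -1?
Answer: 36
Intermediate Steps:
k(m) = 2 (k(m) = -1 - 3*(-1) = -1 + 3 = 2)
(-3*k(0))² = (-3*2)² = (-6)² = 36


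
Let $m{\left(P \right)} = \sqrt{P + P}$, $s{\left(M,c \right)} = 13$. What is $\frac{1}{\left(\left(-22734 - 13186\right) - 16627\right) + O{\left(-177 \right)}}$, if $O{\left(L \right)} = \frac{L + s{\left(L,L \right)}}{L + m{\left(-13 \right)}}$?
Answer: $- \frac{126737089}{6659536484343} - \frac{164 i \sqrt{26}}{86573974296459} \approx -1.9031 \cdot 10^{-5} - 9.6592 \cdot 10^{-12} i$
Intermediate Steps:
$m{\left(P \right)} = \sqrt{2} \sqrt{P}$ ($m{\left(P \right)} = \sqrt{2 P} = \sqrt{2} \sqrt{P}$)
$O{\left(L \right)} = \frac{13 + L}{L + i \sqrt{26}}$ ($O{\left(L \right)} = \frac{L + 13}{L + \sqrt{2} \sqrt{-13}} = \frac{13 + L}{L + \sqrt{2} i \sqrt{13}} = \frac{13 + L}{L + i \sqrt{26}}$)
$\frac{1}{\left(\left(-22734 - 13186\right) - 16627\right) + O{\left(-177 \right)}} = \frac{1}{\left(\left(-22734 - 13186\right) - 16627\right) + \frac{13 - 177}{-177 + i \sqrt{26}}} = \frac{1}{\left(-35920 - 16627\right) + \frac{1}{-177 + i \sqrt{26}} \left(-164\right)} = \frac{1}{-52547 - \frac{164}{-177 + i \sqrt{26}}}$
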